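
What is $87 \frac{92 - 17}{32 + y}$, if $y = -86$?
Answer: $- \frac{725}{6} \approx -120.83$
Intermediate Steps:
$87 \frac{92 - 17}{32 + y} = 87 \frac{92 - 17}{32 - 86} = 87 \frac{75}{-54} = 87 \cdot 75 \left(- \frac{1}{54}\right) = 87 \left(- \frac{25}{18}\right) = - \frac{725}{6}$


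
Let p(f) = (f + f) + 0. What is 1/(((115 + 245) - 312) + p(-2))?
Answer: 1/44 ≈ 0.022727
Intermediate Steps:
p(f) = 2*f (p(f) = 2*f + 0 = 2*f)
1/(((115 + 245) - 312) + p(-2)) = 1/(((115 + 245) - 312) + 2*(-2)) = 1/((360 - 312) - 4) = 1/(48 - 4) = 1/44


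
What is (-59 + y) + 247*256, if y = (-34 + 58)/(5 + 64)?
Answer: 1452987/23 ≈ 63173.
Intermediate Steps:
y = 8/23 (y = 24/69 = 24*(1/69) = 8/23 ≈ 0.34783)
(-59 + y) + 247*256 = (-59 + 8/23) + 247*256 = -1349/23 + 63232 = 1452987/23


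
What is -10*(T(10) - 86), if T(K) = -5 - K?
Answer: 1010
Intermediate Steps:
-10*(T(10) - 86) = -10*((-5 - 1*10) - 86) = -10*((-5 - 10) - 86) = -10*(-15 - 86) = -10*(-101) = 1010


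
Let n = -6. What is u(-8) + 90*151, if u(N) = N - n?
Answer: 13588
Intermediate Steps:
u(N) = 6 + N (u(N) = N - 1*(-6) = N + 6 = 6 + N)
u(-8) + 90*151 = (6 - 8) + 90*151 = -2 + 13590 = 13588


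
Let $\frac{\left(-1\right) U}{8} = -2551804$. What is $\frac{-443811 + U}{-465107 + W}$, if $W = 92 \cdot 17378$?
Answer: $\frac{19970621}{1133669} \approx 17.616$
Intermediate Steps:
$U = 20414432$ ($U = \left(-8\right) \left(-2551804\right) = 20414432$)
$W = 1598776$
$\frac{-443811 + U}{-465107 + W} = \frac{-443811 + 20414432}{-465107 + 1598776} = \frac{19970621}{1133669}$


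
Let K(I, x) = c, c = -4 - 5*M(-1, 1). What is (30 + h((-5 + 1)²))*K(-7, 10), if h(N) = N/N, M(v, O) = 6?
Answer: -1054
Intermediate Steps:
h(N) = 1
c = -34 (c = -4 - 5*6 = -4 - 30 = -34)
K(I, x) = -34
(30 + h((-5 + 1)²))*K(-7, 10) = (30 + 1)*(-34) = 31*(-34) = -1054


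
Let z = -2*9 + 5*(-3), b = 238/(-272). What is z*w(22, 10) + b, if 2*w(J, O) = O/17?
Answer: -1439/136 ≈ -10.581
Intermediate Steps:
w(J, O) = O/34 (w(J, O) = (O/17)/2 = O/34)
b = -7/8 (b = 238*(-1/272) = -7/8 ≈ -0.87500)
z = -33 (z = -18 - 15 = -33)
z*w(22, 10) + b = -33*10/34 - 7/8 = -33*5/17 - 7/8 = -165/17 - 7/8 = -1439/136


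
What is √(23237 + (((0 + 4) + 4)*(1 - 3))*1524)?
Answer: I*√1147 ≈ 33.867*I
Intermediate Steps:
√(23237 + (((0 + 4) + 4)*(1 - 3))*1524) = √(23237 + ((4 + 4)*(-2))*1524) = √(23237 + (8*(-2))*1524) = √(23237 - 16*1524) = √(23237 - 24384) = √(-1147) = I*√1147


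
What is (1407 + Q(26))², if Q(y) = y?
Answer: 2053489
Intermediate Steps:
(1407 + Q(26))² = (1407 + 26)² = 1433² = 2053489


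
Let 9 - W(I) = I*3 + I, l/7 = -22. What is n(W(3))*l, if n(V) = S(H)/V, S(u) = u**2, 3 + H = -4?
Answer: 7546/3 ≈ 2515.3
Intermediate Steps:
l = -154 (l = 7*(-22) = -154)
H = -7 (H = -3 - 4 = -7)
W(I) = 9 - 4*I (W(I) = 9 - (I*3 + I) = 9 - (3*I + I) = 9 - 4*I)
n(V) = 49/V (n(V) = (-7)**2/V = 49/V)
n(W(3))*l = (49/(9 - 4*3))*(-154) = (49/(9 - 12))*(-154) = (49/(-3))*(-154) = (49*(-1/3))*(-154) = -49/3*(-154) = 7546/3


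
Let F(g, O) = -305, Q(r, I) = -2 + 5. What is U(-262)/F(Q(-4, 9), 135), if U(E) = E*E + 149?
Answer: -68793/305 ≈ -225.55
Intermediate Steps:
Q(r, I) = 3
U(E) = 149 + E² (U(E) = E² + 149 = 149 + E²)
U(-262)/F(Q(-4, 9), 135) = (149 + (-262)²)/(-305) = (149 + 68644)*(-1/305) = 68793*(-1/305) = -68793/305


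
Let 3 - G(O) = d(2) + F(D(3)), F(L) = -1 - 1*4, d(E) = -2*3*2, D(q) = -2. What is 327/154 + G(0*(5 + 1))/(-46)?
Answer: 5981/3542 ≈ 1.6886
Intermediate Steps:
d(E) = -12 (d(E) = -6*2 = -12)
F(L) = -5 (F(L) = -1 - 4 = -5)
G(O) = 20 (G(O) = 3 - (-12 - 5) = 3 - 1*(-17) = 3 + 17 = 20)
327/154 + G(0*(5 + 1))/(-46) = 327/154 + 20/(-46) = 327*(1/154) + 20*(-1/46) = 327/154 - 10/23 = 5981/3542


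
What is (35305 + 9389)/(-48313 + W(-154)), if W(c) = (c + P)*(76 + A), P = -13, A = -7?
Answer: -22347/29918 ≈ -0.74694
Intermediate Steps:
W(c) = -897 + 69*c (W(c) = (c - 13)*(76 - 7) = (-13 + c)*69 = -897 + 69*c)
(35305 + 9389)/(-48313 + W(-154)) = (35305 + 9389)/(-48313 + (-897 + 69*(-154))) = 44694/(-48313 + (-897 - 10626)) = 44694/(-48313 - 11523) = 44694/(-59836) = 44694*(-1/59836) = -22347/29918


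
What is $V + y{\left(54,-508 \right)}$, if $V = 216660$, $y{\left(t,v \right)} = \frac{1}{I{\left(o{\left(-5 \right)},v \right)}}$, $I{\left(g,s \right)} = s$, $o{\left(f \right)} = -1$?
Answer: $\frac{110063279}{508} \approx 2.1666 \cdot 10^{5}$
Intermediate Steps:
$y{\left(t,v \right)} = \frac{1}{v}$
$V + y{\left(54,-508 \right)} = 216660 + \frac{1}{-508} = 216660 - \frac{1}{508} = \frac{110063279}{508}$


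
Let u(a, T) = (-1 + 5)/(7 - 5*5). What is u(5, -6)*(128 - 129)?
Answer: 2/9 ≈ 0.22222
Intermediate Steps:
u(a, T) = -2/9 (u(a, T) = 4/(7 - 25) = 4/(-18) = 4*(-1/18) = -2/9)
u(5, -6)*(128 - 129) = -2*(128 - 129)/9 = -2/9*(-1) = 2/9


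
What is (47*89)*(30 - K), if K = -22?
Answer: 217516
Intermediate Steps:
(47*89)*(30 - K) = (47*89)*(30 - 1*(-22)) = 4183*(30 + 22) = 4183*52 = 217516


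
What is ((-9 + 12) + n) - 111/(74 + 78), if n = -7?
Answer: -719/152 ≈ -4.7303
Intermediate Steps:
((-9 + 12) + n) - 111/(74 + 78) = ((-9 + 12) - 7) - 111/(74 + 78) = (3 - 7) - 111/152 = -4 + (1/152)*(-111) = -4 - 111/152 = -719/152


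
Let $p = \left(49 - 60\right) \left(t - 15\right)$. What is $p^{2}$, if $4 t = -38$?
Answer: $\frac{290521}{4} \approx 72630.0$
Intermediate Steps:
$t = - \frac{19}{2}$ ($t = \frac{1}{4} \left(-38\right) = - \frac{19}{2} \approx -9.5$)
$p = \frac{539}{2}$ ($p = \left(49 - 60\right) \left(- \frac{19}{2} - 15\right) = \left(-11\right) \left(- \frac{49}{2}\right) = \frac{539}{2} \approx 269.5$)
$p^{2} = \left(\frac{539}{2}\right)^{2} = \frac{290521}{4}$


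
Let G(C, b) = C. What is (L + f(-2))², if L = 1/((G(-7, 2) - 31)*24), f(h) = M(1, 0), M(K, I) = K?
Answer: 829921/831744 ≈ 0.99781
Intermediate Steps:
f(h) = 1
L = -1/912 (L = 1/(-7 - 31*24) = (1/24)/(-38) = -1/38*1/24 = -1/912 ≈ -0.0010965)
(L + f(-2))² = (-1/912 + 1)² = (911/912)² = 829921/831744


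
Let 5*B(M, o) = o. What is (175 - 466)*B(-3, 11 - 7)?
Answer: -1164/5 ≈ -232.80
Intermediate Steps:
B(M, o) = o/5
(175 - 466)*B(-3, 11 - 7) = (175 - 466)*((11 - 7)/5) = -291*4/5 = -291*⅘ = -1164/5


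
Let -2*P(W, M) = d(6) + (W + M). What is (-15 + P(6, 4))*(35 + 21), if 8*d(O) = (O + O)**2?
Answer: -1624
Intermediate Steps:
d(O) = O**2/2 (d(O) = (O + O)**2/8 = (2*O)**2/8 = (4*O**2)/8 = O**2/2)
P(W, M) = -9 - M/2 - W/2 (P(W, M) = -((1/2)*6**2 + (W + M))/2 = -((1/2)*36 + (M + W))/2 = -(18 + (M + W))/2 = -(18 + M + W)/2 = -9 - M/2 - W/2)
(-15 + P(6, 4))*(35 + 21) = (-15 + (-9 - 1/2*4 - 1/2*6))*(35 + 21) = (-15 + (-9 - 2 - 3))*56 = (-15 - 14)*56 = -29*56 = -1624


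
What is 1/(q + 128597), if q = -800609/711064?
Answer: 711064/91439896599 ≈ 7.7763e-6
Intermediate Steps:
q = -800609/711064 (q = -800609*1/711064 = -800609/711064 ≈ -1.1259)
1/(q + 128597) = 1/(-800609/711064 + 128597) = 1/(91439896599/711064) = 711064/91439896599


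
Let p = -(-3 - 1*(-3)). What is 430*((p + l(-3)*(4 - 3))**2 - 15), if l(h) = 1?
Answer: -6020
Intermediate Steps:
p = 0 (p = -(-3 + 3) = -1*0 = 0)
430*((p + l(-3)*(4 - 3))**2 - 15) = 430*((0 + 1*(4 - 3))**2 - 15) = 430*((0 + 1*1)**2 - 15) = 430*((0 + 1)**2 - 15) = 430*(1**2 - 15) = 430*(1 - 15) = 430*(-14) = -6020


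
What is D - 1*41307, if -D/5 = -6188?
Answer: -10367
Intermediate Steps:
D = 30940 (D = -5*(-6188) = 30940)
D - 1*41307 = 30940 - 1*41307 = 30940 - 41307 = -10367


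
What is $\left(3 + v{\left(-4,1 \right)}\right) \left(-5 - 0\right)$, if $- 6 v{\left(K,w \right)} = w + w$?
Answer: $- \frac{40}{3} \approx -13.333$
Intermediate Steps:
$v{\left(K,w \right)} = - \frac{w}{3}$ ($v{\left(K,w \right)} = - \frac{w + w}{6} = - \frac{2 w}{6} = - \frac{w}{3}$)
$\left(3 + v{\left(-4,1 \right)}\right) \left(-5 - 0\right) = \left(3 - \frac{1}{3}\right) \left(-5 - 0\right) = \left(3 - \frac{1}{3}\right) \left(-5 + 0\right) = \frac{8}{3} \left(-5\right) = - \frac{40}{3}$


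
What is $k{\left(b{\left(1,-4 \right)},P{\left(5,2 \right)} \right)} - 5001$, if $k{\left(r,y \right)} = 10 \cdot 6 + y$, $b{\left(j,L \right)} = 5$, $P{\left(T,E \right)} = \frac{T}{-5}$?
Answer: $-4942$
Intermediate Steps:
$P{\left(T,E \right)} = - \frac{T}{5}$ ($P{\left(T,E \right)} = T \left(- \frac{1}{5}\right) = - \frac{T}{5}$)
$k{\left(r,y \right)} = 60 + y$
$k{\left(b{\left(1,-4 \right)},P{\left(5,2 \right)} \right)} - 5001 = \left(60 - 1\right) - 5001 = 59 - 5001 = -4942$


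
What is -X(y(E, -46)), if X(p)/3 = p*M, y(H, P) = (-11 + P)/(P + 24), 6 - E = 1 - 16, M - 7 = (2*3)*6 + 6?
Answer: -8379/22 ≈ -380.86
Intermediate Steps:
M = 49 (M = 7 + ((2*3)*6 + 6) = 7 + (6*6 + 6) = 7 + (36 + 6) = 7 + 42 = 49)
E = 21 (E = 6 - (1 - 16) = 6 - 1*(-15) = 6 + 15 = 21)
y(H, P) = (-11 + P)/(24 + P)
X(p) = 147*p (X(p) = 3*(p*49) = 3*(49*p) = 147*p)
-X(y(E, -46)) = -147*(-11 - 46)/(24 - 46) = -147*-57/(-22) = -147*(-1/22*(-57)) = -147*57/22 = -1*8379/22 = -8379/22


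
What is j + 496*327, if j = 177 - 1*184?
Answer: 162185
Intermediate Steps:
j = -7 (j = 177 - 184 = -7)
j + 496*327 = -7 + 496*327 = -7 + 162192 = 162185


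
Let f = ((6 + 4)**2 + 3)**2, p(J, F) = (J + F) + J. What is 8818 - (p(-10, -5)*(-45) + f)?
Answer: -2916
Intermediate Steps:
p(J, F) = F + 2*J (p(J, F) = (F + J) + J = F + 2*J)
f = 10609 (f = (10**2 + 3)**2 = (100 + 3)**2 = 103**2 = 10609)
8818 - (p(-10, -5)*(-45) + f) = 8818 - ((-5 + 2*(-10))*(-45) + 10609) = 8818 - ((-5 - 20)*(-45) + 10609) = 8818 - (-25*(-45) + 10609) = 8818 - (1125 + 10609) = 8818 - 1*11734 = 8818 - 11734 = -2916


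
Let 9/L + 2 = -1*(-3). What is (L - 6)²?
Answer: 9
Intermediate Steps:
L = 9 (L = 9/(-2 - 1*(-3)) = 9/(-2 + 3) = 9/1 = 9*1 = 9)
(L - 6)² = (9 - 6)² = 3² = 9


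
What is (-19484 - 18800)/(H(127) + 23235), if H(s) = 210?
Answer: -38284/23445 ≈ -1.6329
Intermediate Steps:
(-19484 - 18800)/(H(127) + 23235) = (-19484 - 18800)/(210 + 23235) = -38284/23445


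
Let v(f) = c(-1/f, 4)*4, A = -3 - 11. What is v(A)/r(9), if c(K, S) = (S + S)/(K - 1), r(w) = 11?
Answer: -448/143 ≈ -3.1329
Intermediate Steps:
A = -14
c(K, S) = 2*S/(-1 + K) (c(K, S) = (2*S)/(-1 + K) = 2*S/(-1 + K))
v(f) = 32/(-1 - 1/f) (v(f) = (2*4/(-1 - 1/f))*4 = (8/(-1 - 1/f))*4 = 32/(-1 - 1/f))
v(A)/r(9) = -32*(-14)/(1 - 14)/11 = -32*(-14)/(-13)*(1/11) = -32*(-14)*(-1/13)*(1/11) = -448/13*1/11 = -448/143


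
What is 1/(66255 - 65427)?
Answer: 1/828 ≈ 0.0012077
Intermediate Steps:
1/(66255 - 65427) = 1/828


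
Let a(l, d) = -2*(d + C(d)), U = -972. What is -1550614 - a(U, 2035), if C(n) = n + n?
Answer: -1538404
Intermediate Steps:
C(n) = 2*n
a(l, d) = -6*d (a(l, d) = -2*(d + 2*d) = -6*d)
-1550614 - a(U, 2035) = -1550614 - (-6)*2035 = -1550614 - 1*(-12210) = -1550614 + 12210 = -1538404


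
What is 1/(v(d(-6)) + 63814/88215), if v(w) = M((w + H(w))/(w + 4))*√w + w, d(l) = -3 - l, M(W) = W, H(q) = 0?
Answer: 1419775523565/5076269491294 - 163419610725*√3/5076269491294 ≈ 0.22393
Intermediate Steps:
v(w) = w + w^(3/2)/(4 + w) (v(w) = ((w + 0)/(w + 4))*√w + w = (w/(4 + w))*√w + w = w^(3/2)/(4 + w) + w = w + w^(3/2)/(4 + w))
1/(v(d(-6)) + 63814/88215) = 1/(((-3 - 1*(-6))^(3/2) + (-3 - 1*(-6))*(4 + (-3 - 1*(-6))))/(4 + (-3 - 1*(-6))) + 63814/88215) = 1/(((-3 + 6)^(3/2) + (-3 + 6)*(4 + (-3 + 6)))/(4 + (-3 + 6)) + 63814*(1/88215)) = 1/((3^(3/2) + 3*(4 + 3))/(4 + 3) + 63814/88215) = 1/((3*√3 + 3*7)/7 + 63814/88215) = 1/((3*√3 + 21)/7 + 63814/88215) = 1/((21 + 3*√3)/7 + 63814/88215) = 1/((3 + 3*√3/7) + 63814/88215) = 1/(328459/88215 + 3*√3/7)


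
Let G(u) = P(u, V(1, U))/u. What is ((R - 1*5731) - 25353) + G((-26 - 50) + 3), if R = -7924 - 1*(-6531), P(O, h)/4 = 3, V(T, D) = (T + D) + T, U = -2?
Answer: -2370833/73 ≈ -32477.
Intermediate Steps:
V(T, D) = D + 2*T (V(T, D) = (D + T) + T = D + 2*T)
P(O, h) = 12 (P(O, h) = 4*3 = 12)
G(u) = 12/u
R = -1393 (R = -7924 + 6531 = -1393)
((R - 1*5731) - 25353) + G((-26 - 50) + 3) = ((-1393 - 1*5731) - 25353) + 12/((-26 - 50) + 3) = ((-1393 - 5731) - 25353) + 12/(-76 + 3) = (-7124 - 25353) + 12/(-73) = -32477 + 12*(-1/73) = -32477 - 12/73 = -2370833/73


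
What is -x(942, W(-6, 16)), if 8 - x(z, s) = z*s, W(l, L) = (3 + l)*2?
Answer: -5660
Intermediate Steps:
W(l, L) = 6 + 2*l
x(z, s) = 8 - s*z (x(z, s) = 8 - z*s = 8 - s*z)
-x(942, W(-6, 16)) = -(8 - 1*(6 + 2*(-6))*942) = -(8 - 1*(6 - 12)*942) = -(8 - 1*(-6)*942) = -(8 + 5652) = -1*5660 = -5660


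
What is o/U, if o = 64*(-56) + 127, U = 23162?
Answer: -3457/23162 ≈ -0.14925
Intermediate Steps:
o = -3457 (o = -3584 + 127 = -3457)
o/U = -3457/23162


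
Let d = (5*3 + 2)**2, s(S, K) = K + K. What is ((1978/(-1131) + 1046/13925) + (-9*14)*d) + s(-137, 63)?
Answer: -571532423024/15749175 ≈ -36290.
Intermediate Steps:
s(S, K) = 2*K
d = 289 (d = (15 + 2)**2 = 17**2 = 289)
((1978/(-1131) + 1046/13925) + (-9*14)*d) + s(-137, 63) = ((1978/(-1131) + 1046/13925) - 9*14*289) + 2*63 = ((1978*(-1/1131) + 1046*(1/13925)) - 126*289) + 126 = ((-1978/1131 + 1046/13925) - 36414) + 126 = (-26360624/15749175 - 36414) + 126 = -573516819074/15749175 + 126 = -571532423024/15749175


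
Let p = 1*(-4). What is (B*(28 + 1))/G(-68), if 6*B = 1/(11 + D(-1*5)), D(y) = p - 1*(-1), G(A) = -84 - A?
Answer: -29/768 ≈ -0.037760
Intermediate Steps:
p = -4
D(y) = -3 (D(y) = -4 - 1*(-1) = -4 + 1 = -3)
B = 1/48 (B = 1/(6*(11 - 3)) = (⅙)/8 = (⅙)*(⅛) = 1/48 ≈ 0.020833)
(B*(28 + 1))/G(-68) = ((28 + 1)/48)/(-84 - 1*(-68)) = ((1/48)*29)/(-84 + 68) = (29/48)/(-16) = (29/48)*(-1/16) = -29/768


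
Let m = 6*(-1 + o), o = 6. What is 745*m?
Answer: 22350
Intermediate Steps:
m = 30 (m = 6*(-1 + 6) = 6*5 = 30)
745*m = 745*30 = 22350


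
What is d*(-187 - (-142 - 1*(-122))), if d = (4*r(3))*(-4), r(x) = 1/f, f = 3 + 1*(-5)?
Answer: -1336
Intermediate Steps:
f = -2 (f = 3 - 5 = -2)
r(x) = -½ (r(x) = 1/(-2) = -½)
d = 8 (d = (4*(-½))*(-4) = -2*(-4) = 8)
d*(-187 - (-142 - 1*(-122))) = 8*(-187 - (-142 - 1*(-122))) = 8*(-187 - (-142 + 122)) = 8*(-187 - 1*(-20)) = 8*(-187 + 20) = 8*(-167) = -1336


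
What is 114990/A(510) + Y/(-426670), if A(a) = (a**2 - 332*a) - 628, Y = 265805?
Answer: 1254996547/1923257692 ≈ 0.65254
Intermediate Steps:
A(a) = -628 + a**2 - 332*a
114990/A(510) + Y/(-426670) = 114990/(-628 + 510**2 - 332*510) + 265805/(-426670) = 114990/(-628 + 260100 - 169320) + 265805*(-1/426670) = 114990/90152 - 53161/85334 = 114990*(1/90152) - 53161/85334 = 57495/45076 - 53161/85334 = 1254996547/1923257692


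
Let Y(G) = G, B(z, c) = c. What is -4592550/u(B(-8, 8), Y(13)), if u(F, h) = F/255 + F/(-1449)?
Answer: -282820710375/1592 ≈ -1.7765e+8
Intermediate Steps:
u(F, h) = 398*F/123165 (u(F, h) = F*(1/255) + F*(-1/1449) = F/255 - F/1449 = 398*F/123165)
-4592550/u(B(-8, 8), Y(13)) = -4592550/((398/123165)*8) = -4592550/3184/123165 = -4592550*123165/3184 = -282820710375/1592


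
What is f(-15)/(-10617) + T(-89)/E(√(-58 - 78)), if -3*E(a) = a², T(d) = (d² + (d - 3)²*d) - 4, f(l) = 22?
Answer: -23741069521/1443912 ≈ -16442.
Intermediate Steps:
T(d) = -4 + d² + d*(-3 + d)² (T(d) = (d² + (-3 + d)²*d) - 4 = (d² + d*(-3 + d)²) - 4 = -4 + d² + d*(-3 + d)²)
E(a) = -a²/3
f(-15)/(-10617) + T(-89)/E(√(-58 - 78)) = 22/(-10617) + (-4 + (-89)² - 89*(-3 - 89)²)/((-(√(-58 - 78))²/3)) = 22*(-1/10617) + (-4 + 7921 - 89*(-92)²)/((-(√(-136))²/3)) = -22/10617 + (-4 + 7921 - 89*8464)/((-(2*I*√34)²/3)) = -22/10617 + (-4 + 7921 - 753296)/((-⅓*(-136))) = -22/10617 - 745379/136/3 = -22/10617 - 745379*3/136 = -22/10617 - 2236137/136 = -23741069521/1443912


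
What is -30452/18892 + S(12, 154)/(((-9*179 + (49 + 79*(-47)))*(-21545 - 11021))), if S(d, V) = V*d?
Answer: -653897712673/405671812475 ≈ -1.6119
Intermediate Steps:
-30452/18892 + S(12, 154)/(((-9*179 + (49 + 79*(-47)))*(-21545 - 11021))) = -30452/18892 + (154*12)/(((-9*179 + (49 + 79*(-47)))*(-21545 - 11021))) = -30452*1/18892 + 1848/(((-1611 + (49 - 3713))*(-32566))) = -7613/4723 + 1848/(((-1611 - 3664)*(-32566))) = -7613/4723 + 1848/((-5275*(-32566))) = -7613/4723 + 1848/171785650 = -7613/4723 + 1848*(1/171785650) = -7613/4723 + 924/85892825 = -653897712673/405671812475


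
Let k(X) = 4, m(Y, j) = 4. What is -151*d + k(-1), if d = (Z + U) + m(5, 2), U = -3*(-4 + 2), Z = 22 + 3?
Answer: -5281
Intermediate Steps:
Z = 25
U = 6 (U = -3*(-2) = 6)
d = 35 (d = (25 + 6) + 4 = 31 + 4 = 35)
-151*d + k(-1) = -151*35 + 4 = -5285 + 4 = -5281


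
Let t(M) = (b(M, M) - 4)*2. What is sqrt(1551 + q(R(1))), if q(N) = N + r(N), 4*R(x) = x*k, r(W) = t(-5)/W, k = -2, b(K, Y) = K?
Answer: sqrt(6346)/2 ≈ 39.831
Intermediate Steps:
t(M) = -8 + 2*M (t(M) = (M - 4)*2 = (-4 + M)*2 = -8 + 2*M)
r(W) = -18/W (r(W) = (-8 + 2*(-5))/W = (-8 - 10)/W = -18/W)
R(x) = -x/2 (R(x) = (x*(-2))/4 = (-2*x)/4 = -x/2)
q(N) = N - 18/N
sqrt(1551 + q(R(1))) = sqrt(1551 + (-1/2*1 - 18/((-1/2*1)))) = sqrt(1551 + (-1/2 - 18/(-1/2))) = sqrt(1551 + (-1/2 - 18*(-2))) = sqrt(1551 + (-1/2 + 36)) = sqrt(1551 + 71/2) = sqrt(3173/2) = sqrt(6346)/2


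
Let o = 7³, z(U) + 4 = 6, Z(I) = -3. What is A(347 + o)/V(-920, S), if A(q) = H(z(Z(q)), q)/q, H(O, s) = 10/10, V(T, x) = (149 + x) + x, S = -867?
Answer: -1/1093650 ≈ -9.1437e-7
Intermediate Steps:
V(T, x) = 149 + 2*x
z(U) = 2 (z(U) = -4 + 6 = 2)
o = 343
H(O, s) = 1 (H(O, s) = 10*(⅒) = 1)
A(q) = 1/q
A(347 + o)/V(-920, S) = 1/((347 + 343)*(149 + 2*(-867))) = 1/(690*(149 - 1734)) = (1/690)/(-1585) = (1/690)*(-1/1585) = -1/1093650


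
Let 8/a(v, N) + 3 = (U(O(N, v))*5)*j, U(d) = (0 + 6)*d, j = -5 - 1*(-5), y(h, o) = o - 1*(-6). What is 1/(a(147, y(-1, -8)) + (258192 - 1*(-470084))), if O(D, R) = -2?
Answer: 3/2184820 ≈ 1.3731e-6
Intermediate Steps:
y(h, o) = 6 + o (y(h, o) = o + 6 = 6 + o)
j = 0 (j = -5 + 5 = 0)
U(d) = 6*d
a(v, N) = -8/3 (a(v, N) = 8/(-3 + ((6*(-2))*5)*0) = 8/(-3 - 12*5*0) = 8/(-3 - 60*0) = 8/(-3 + 0) = 8/(-3) = 8*(-⅓) = -8/3)
1/(a(147, y(-1, -8)) + (258192 - 1*(-470084))) = 1/(-8/3 + (258192 - 1*(-470084))) = 1/(-8/3 + (258192 + 470084)) = 1/(-8/3 + 728276) = 1/(2184820/3) = 3/2184820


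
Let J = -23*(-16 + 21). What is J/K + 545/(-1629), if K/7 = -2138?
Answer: -7969135/24379614 ≈ -0.32688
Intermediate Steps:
K = -14966 (K = 7*(-2138) = -14966)
J = -115 (J = -23*5 = -115)
J/K + 545/(-1629) = -115/(-14966) + 545/(-1629) = -115*(-1/14966) + 545*(-1/1629) = 115/14966 - 545/1629 = -7969135/24379614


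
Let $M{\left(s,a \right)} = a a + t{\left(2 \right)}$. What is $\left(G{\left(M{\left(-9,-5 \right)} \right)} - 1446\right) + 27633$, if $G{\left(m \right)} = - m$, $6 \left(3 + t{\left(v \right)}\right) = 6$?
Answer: $26164$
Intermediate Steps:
$t{\left(v \right)} = -2$ ($t{\left(v \right)} = -3 + \frac{1}{6} \cdot 6 = -3 + 1 = -2$)
$M{\left(s,a \right)} = -2 + a^{2}$ ($M{\left(s,a \right)} = a a - 2 = a^{2} - 2 = -2 + a^{2}$)
$\left(G{\left(M{\left(-9,-5 \right)} \right)} - 1446\right) + 27633 = \left(- (-2 + \left(-5\right)^{2}) - 1446\right) + 27633 = \left(- (-2 + 25) - 1446\right) + 27633 = \left(\left(-1\right) 23 - 1446\right) + 27633 = \left(-23 - 1446\right) + 27633 = -1469 + 27633 = 26164$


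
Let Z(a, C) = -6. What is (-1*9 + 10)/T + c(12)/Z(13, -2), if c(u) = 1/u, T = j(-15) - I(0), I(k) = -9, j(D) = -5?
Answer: 17/72 ≈ 0.23611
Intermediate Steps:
T = 4 (T = -5 - 1*(-9) = -5 + 9 = 4)
(-1*9 + 10)/T + c(12)/Z(13, -2) = (-1*9 + 10)/4 + 1/(12*(-6)) = (-9 + 10)*(¼) + (1/12)*(-⅙) = 1*(¼) - 1/72 = ¼ - 1/72 = 17/72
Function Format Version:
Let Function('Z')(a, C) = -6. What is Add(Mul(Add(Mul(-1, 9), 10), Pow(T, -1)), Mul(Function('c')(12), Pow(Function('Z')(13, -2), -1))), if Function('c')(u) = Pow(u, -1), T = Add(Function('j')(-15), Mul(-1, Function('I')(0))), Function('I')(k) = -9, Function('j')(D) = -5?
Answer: Rational(17, 72) ≈ 0.23611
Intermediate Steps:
T = 4 (T = Add(-5, Mul(-1, -9)) = Add(-5, 9) = 4)
Add(Mul(Add(Mul(-1, 9), 10), Pow(T, -1)), Mul(Function('c')(12), Pow(Function('Z')(13, -2), -1))) = Add(Mul(Add(Mul(-1, 9), 10), Pow(4, -1)), Mul(Pow(12, -1), Pow(-6, -1))) = Add(Mul(Add(-9, 10), Rational(1, 4)), Mul(Rational(1, 12), Rational(-1, 6))) = Add(Mul(1, Rational(1, 4)), Rational(-1, 72)) = Add(Rational(1, 4), Rational(-1, 72)) = Rational(17, 72)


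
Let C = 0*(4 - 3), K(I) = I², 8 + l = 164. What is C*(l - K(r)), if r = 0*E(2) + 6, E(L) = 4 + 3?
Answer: 0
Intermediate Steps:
E(L) = 7
l = 156 (l = -8 + 164 = 156)
r = 6 (r = 0*7 + 6 = 0 + 6 = 6)
C = 0 (C = 0*1 = 0)
C*(l - K(r)) = 0*(156 - 1*6²) = 0*(156 - 1*36) = 0*(156 - 36) = 0*120 = 0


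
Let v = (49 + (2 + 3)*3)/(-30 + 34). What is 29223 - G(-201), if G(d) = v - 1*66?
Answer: 29273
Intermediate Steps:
v = 16 (v = (49 + 5*3)/4 = (49 + 15)*(1/4) = 64*(1/4) = 16)
G(d) = -50 (G(d) = 16 - 1*66 = 16 - 66 = -50)
29223 - G(-201) = 29223 - 1*(-50) = 29223 + 50 = 29273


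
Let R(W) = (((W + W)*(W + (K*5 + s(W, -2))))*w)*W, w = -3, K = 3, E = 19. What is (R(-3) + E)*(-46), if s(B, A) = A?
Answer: 23966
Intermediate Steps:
R(W) = -6*W²*(13 + W) (R(W) = (((W + W)*(W + (3*5 - 2)))*(-3))*W = (((2*W)*(W + (15 - 2)))*(-3))*W = (((2*W)*(W + 13))*(-3))*W = (((2*W)*(13 + W))*(-3))*W = ((2*W*(13 + W))*(-3))*W = (-6*W*(13 + W))*W = -6*W²*(13 + W))
(R(-3) + E)*(-46) = (6*(-3)²*(-13 - 1*(-3)) + 19)*(-46) = (6*9*(-13 + 3) + 19)*(-46) = (6*9*(-10) + 19)*(-46) = (-540 + 19)*(-46) = -521*(-46) = 23966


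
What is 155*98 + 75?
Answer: 15265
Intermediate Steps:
155*98 + 75 = 15190 + 75 = 15265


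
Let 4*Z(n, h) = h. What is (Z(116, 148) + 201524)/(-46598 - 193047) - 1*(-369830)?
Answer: 88627708789/239645 ≈ 3.6983e+5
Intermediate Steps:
Z(n, h) = h/4
(Z(116, 148) + 201524)/(-46598 - 193047) - 1*(-369830) = ((1/4)*148 + 201524)/(-46598 - 193047) - 1*(-369830) = (37 + 201524)/(-239645) + 369830 = 201561*(-1/239645) + 369830 = -201561/239645 + 369830 = 88627708789/239645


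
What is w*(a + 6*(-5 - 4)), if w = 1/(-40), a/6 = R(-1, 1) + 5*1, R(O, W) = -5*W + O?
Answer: 3/2 ≈ 1.5000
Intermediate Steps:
R(O, W) = O - 5*W
a = -6 (a = 6*((-1 - 5*1) + 5*1) = 6*((-1 - 5) + 5) = 6*(-6 + 5) = 6*(-1) = -6)
w = -1/40 ≈ -0.025000
w*(a + 6*(-5 - 4)) = -(-6 + 6*(-5 - 4))/40 = -(-6 + 6*(-9))/40 = -(-6 - 54)/40 = -1/40*(-60) = 3/2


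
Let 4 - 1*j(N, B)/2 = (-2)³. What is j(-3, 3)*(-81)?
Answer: -1944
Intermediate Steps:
j(N, B) = 24 (j(N, B) = 8 - 2*(-2)³ = 8 - 2*(-8) = 8 + 16 = 24)
j(-3, 3)*(-81) = 24*(-81) = -1944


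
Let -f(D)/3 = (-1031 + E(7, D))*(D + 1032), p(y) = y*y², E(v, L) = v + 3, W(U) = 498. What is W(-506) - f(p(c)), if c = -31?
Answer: 88089315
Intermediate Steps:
E(v, L) = 3 + v
p(y) = y³
f(D) = 3161016 + 3063*D (f(D) = -3*(-1031 + (3 + 7))*(D + 1032) = -3*(-1031 + 10)*(1032 + D) = -(-3063)*(1032 + D) = -3*(-1053672 - 1021*D) = 3161016 + 3063*D)
W(-506) - f(p(c)) = 498 - (3161016 + 3063*(-31)³) = 498 - (3161016 + 3063*(-29791)) = 498 - (3161016 - 91249833) = 498 - 1*(-88088817) = 498 + 88088817 = 88089315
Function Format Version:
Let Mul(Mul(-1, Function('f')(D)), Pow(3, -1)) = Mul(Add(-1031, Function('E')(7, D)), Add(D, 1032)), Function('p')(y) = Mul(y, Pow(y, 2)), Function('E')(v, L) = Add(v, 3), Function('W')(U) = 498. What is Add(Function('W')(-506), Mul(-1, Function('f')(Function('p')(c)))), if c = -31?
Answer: 88089315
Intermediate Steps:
Function('E')(v, L) = Add(3, v)
Function('p')(y) = Pow(y, 3)
Function('f')(D) = Add(3161016, Mul(3063, D)) (Function('f')(D) = Mul(-3, Mul(Add(-1031, Add(3, 7)), Add(D, 1032))) = Mul(-3, Mul(Add(-1031, 10), Add(1032, D))) = Mul(-3, Mul(-1021, Add(1032, D))) = Mul(-3, Add(-1053672, Mul(-1021, D))) = Add(3161016, Mul(3063, D)))
Add(Function('W')(-506), Mul(-1, Function('f')(Function('p')(c)))) = Add(498, Mul(-1, Add(3161016, Mul(3063, Pow(-31, 3))))) = Add(498, Mul(-1, Add(3161016, Mul(3063, -29791)))) = Add(498, Mul(-1, Add(3161016, -91249833))) = Add(498, Mul(-1, -88088817)) = Add(498, 88088817) = 88089315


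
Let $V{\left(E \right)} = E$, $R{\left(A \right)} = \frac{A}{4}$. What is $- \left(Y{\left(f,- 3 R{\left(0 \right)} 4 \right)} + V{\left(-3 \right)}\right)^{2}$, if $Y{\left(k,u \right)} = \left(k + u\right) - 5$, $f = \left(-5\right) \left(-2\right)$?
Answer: $-4$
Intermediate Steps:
$R{\left(A \right)} = \frac{A}{4}$ ($R{\left(A \right)} = A \frac{1}{4} = \frac{A}{4}$)
$f = 10$
$Y{\left(k,u \right)} = -5 + k + u$
$- \left(Y{\left(f,- 3 R{\left(0 \right)} 4 \right)} + V{\left(-3 \right)}\right)^{2} = - \left(\left(-5 + 10 + - 3 \cdot \frac{1}{4} \cdot 0 \cdot 4\right) - 3\right)^{2} = - \left(\left(-5 + 10 + \left(-3\right) 0 \cdot 4\right) - 3\right)^{2} = - \left(\left(-5 + 10 + 0 \cdot 4\right) - 3\right)^{2} = - \left(\left(-5 + 10 + 0\right) - 3\right)^{2} = - \left(5 - 3\right)^{2} = - 2^{2} = \left(-1\right) 4 = -4$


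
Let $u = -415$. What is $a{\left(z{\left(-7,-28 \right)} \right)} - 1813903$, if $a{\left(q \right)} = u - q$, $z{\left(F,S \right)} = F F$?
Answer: $-1814367$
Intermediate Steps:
$z{\left(F,S \right)} = F^{2}$
$a{\left(q \right)} = -415 - q$
$a{\left(z{\left(-7,-28 \right)} \right)} - 1813903 = \left(-415 - \left(-7\right)^{2}\right) - 1813903 = \left(-415 - 49\right) - 1813903 = -464 - 1813903 = -1814367$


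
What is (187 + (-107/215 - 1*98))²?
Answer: 362064784/46225 ≈ 7832.7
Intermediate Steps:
(187 + (-107/215 - 1*98))² = (187 + (-107*1/215 - 98))² = (187 + (-107/215 - 98))² = (187 - 21177/215)² = (19028/215)² = 362064784/46225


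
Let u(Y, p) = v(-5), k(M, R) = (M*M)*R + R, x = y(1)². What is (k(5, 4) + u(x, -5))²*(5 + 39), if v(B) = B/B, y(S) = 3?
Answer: 485100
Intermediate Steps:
v(B) = 1
x = 9 (x = 3² = 9)
k(M, R) = R + R*M² (k(M, R) = M²*R + R = R*M² + R = R + R*M²)
u(Y, p) = 1
(k(5, 4) + u(x, -5))²*(5 + 39) = (4*(1 + 5²) + 1)²*(5 + 39) = (4*(1 + 25) + 1)²*44 = (4*26 + 1)²*44 = (104 + 1)²*44 = 105²*44 = 11025*44 = 485100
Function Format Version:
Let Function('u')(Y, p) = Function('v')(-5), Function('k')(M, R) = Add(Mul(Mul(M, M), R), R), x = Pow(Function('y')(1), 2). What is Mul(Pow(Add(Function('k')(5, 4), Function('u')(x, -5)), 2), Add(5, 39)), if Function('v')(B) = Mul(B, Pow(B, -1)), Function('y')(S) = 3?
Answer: 485100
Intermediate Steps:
Function('v')(B) = 1
x = 9 (x = Pow(3, 2) = 9)
Function('k')(M, R) = Add(R, Mul(R, Pow(M, 2))) (Function('k')(M, R) = Add(Mul(Pow(M, 2), R), R) = Add(Mul(R, Pow(M, 2)), R) = Add(R, Mul(R, Pow(M, 2))))
Function('u')(Y, p) = 1
Mul(Pow(Add(Function('k')(5, 4), Function('u')(x, -5)), 2), Add(5, 39)) = Mul(Pow(Add(Mul(4, Add(1, Pow(5, 2))), 1), 2), Add(5, 39)) = Mul(Pow(Add(Mul(4, Add(1, 25)), 1), 2), 44) = Mul(Pow(Add(Mul(4, 26), 1), 2), 44) = Mul(Pow(Add(104, 1), 2), 44) = Mul(Pow(105, 2), 44) = Mul(11025, 44) = 485100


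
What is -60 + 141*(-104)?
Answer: -14724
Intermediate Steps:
-60 + 141*(-104) = -60 - 14664 = -14724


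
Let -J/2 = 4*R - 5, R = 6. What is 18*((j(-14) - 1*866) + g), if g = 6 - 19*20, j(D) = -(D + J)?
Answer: -21384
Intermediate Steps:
J = -38 (J = -2*(4*6 - 5) = -2*(24 - 5) = -2*19 = -38)
j(D) = 38 - D (j(D) = -(D - 38) = -(-38 + D) = 38 - D)
g = -374 (g = 6 - 380 = -374)
18*((j(-14) - 1*866) + g) = 18*(((38 - 1*(-14)) - 1*866) - 374) = 18*(((38 + 14) - 866) - 374) = 18*((52 - 866) - 374) = 18*(-814 - 374) = 18*(-1188) = -21384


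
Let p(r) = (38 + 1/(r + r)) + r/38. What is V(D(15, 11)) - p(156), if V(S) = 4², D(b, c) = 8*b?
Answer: -154771/5928 ≈ -26.108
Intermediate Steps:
p(r) = 38 + 1/(2*r) + r/38 (p(r) = (38 + 1/(2*r)) + r*(1/38) = (38 + 1/(2*r)) + r/38 = 38 + 1/(2*r) + r/38)
V(S) = 16
V(D(15, 11)) - p(156) = 16 - (19 + 156*(1444 + 156))/(38*156) = 16 - (19 + 156*1600)/(38*156) = 16 - (19 + 249600)/(38*156) = 16 - 249619/(38*156) = 16 - 1*249619/5928 = 16 - 249619/5928 = -154771/5928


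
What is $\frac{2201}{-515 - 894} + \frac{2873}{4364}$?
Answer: $- \frac{5557107}{6148876} \approx -0.90376$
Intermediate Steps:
$\frac{2201}{-515 - 894} + \frac{2873}{4364} = \frac{2201}{-515 - 894} + 2873 \cdot \frac{1}{4364} = \frac{2201}{-1409} + \frac{2873}{4364} = 2201 \left(- \frac{1}{1409}\right) + \frac{2873}{4364} = - \frac{2201}{1409} + \frac{2873}{4364} = - \frac{5557107}{6148876}$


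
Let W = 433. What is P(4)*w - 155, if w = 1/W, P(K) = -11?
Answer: -67126/433 ≈ -155.03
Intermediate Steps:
w = 1/433 ≈ 0.0023095
P(4)*w - 155 = -11*1/433 - 155 = -11/433 - 155 = -67126/433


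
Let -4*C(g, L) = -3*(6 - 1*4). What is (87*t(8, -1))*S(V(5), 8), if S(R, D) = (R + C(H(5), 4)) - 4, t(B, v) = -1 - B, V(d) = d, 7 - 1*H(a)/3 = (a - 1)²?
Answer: -3915/2 ≈ -1957.5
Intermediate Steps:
H(a) = 21 - 3*(-1 + a)² (H(a) = 21 - 3*(a - 1)² = 21 - 3*(-1 + a)²)
C(g, L) = 3/2 (C(g, L) = -(-3)*(6 - 1*4)/4 = -(-3)*(6 - 4)/4 = -(-3)*2/4 = -¼*(-6) = 3/2)
S(R, D) = -5/2 + R (S(R, D) = (R + 3/2) - 4 = (3/2 + R) - 4 = -5/2 + R)
(87*t(8, -1))*S(V(5), 8) = (87*(-1 - 1*8))*(-5/2 + 5) = (87*(-1 - 8))*(5/2) = (87*(-9))*(5/2) = -783*5/2 = -3915/2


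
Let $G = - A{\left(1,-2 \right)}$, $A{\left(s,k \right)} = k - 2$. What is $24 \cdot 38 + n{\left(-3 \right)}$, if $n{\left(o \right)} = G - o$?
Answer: $919$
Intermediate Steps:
$A{\left(s,k \right)} = -2 + k$
$G = 4$ ($G = - (-2 - 2) = \left(-1\right) \left(-4\right) = 4$)
$n{\left(o \right)} = 4 - o$
$24 \cdot 38 + n{\left(-3 \right)} = 24 \cdot 38 + \left(4 - -3\right) = 912 + \left(4 + 3\right) = 912 + 7 = 919$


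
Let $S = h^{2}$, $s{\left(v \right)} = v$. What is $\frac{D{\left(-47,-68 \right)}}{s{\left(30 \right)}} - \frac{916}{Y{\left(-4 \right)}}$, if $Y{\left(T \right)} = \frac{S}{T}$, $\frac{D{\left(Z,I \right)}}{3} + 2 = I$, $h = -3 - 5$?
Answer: $\frac{201}{4} \approx 50.25$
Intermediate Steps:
$h = -8$ ($h = -3 - 5 = -8$)
$S = 64$ ($S = \left(-8\right)^{2} = 64$)
$D{\left(Z,I \right)} = -6 + 3 I$
$Y{\left(T \right)} = \frac{64}{T}$
$\frac{D{\left(-47,-68 \right)}}{s{\left(30 \right)}} - \frac{916}{Y{\left(-4 \right)}} = \frac{-6 + 3 \left(-68\right)}{30} - \frac{916}{64 \frac{1}{-4}} = \left(-6 - 204\right) \frac{1}{30} - \frac{916}{64 \left(- \frac{1}{4}\right)} = \left(-210\right) \frac{1}{30} - \frac{916}{-16} = -7 - - \frac{229}{4} = -7 + \frac{229}{4} = \frac{201}{4}$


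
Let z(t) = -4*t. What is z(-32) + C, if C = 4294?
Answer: 4422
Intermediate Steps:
z(-32) + C = -4*(-32) + 4294 = 128 + 4294 = 4422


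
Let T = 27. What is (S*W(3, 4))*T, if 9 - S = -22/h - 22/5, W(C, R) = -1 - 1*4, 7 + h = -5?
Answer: -3123/2 ≈ -1561.5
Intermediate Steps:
h = -12 (h = -7 - 5 = -12)
W(C, R) = -5 (W(C, R) = -1 - 4 = -5)
S = 347/30 (S = 9 - (-22/(-12) - 22/5) = 9 - (-22*(-1/12) - 22*1/5) = 9 - (11/6 - 22/5) = 9 - 1*(-77/30) = 9 + 77/30 = 347/30 ≈ 11.567)
(S*W(3, 4))*T = ((347/30)*(-5))*27 = -347/6*27 = -3123/2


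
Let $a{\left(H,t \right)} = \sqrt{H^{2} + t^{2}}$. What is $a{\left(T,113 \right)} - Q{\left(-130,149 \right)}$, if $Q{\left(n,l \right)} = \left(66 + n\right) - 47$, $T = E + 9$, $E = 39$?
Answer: $111 + \sqrt{15073} \approx 233.77$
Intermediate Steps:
$T = 48$ ($T = 39 + 9 = 48$)
$Q{\left(n,l \right)} = 19 + n$
$a{\left(T,113 \right)} - Q{\left(-130,149 \right)} = \sqrt{48^{2} + 113^{2}} - \left(19 - 130\right) = \sqrt{2304 + 12769} - -111 = \sqrt{15073} + 111 = 111 + \sqrt{15073}$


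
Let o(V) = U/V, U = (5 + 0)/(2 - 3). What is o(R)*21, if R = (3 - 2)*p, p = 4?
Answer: -105/4 ≈ -26.250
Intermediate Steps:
R = 4 (R = (3 - 2)*4 = 1*4 = 4)
U = -5 (U = 5/(-1) = 5*(-1) = -5)
o(V) = -5/V
o(R)*21 = -5/4*21 = -105/4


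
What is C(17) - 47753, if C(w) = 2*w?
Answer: -47719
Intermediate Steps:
C(17) - 47753 = 2*17 - 47753 = 34 - 47753 = -47719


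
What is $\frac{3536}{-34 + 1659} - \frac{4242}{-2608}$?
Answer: $\frac{619813}{163000} \approx 3.8025$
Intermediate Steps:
$\frac{3536}{-34 + 1659} - \frac{4242}{-2608} = \frac{3536}{1625} - - \frac{2121}{1304} = 3536 \cdot \frac{1}{1625} + \frac{2121}{1304} = \frac{272}{125} + \frac{2121}{1304} = \frac{619813}{163000}$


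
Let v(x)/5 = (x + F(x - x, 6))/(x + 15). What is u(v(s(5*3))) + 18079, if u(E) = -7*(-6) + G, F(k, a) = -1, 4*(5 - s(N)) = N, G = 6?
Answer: 18127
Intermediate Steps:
s(N) = 5 - N/4
v(x) = 5*(-1 + x)/(15 + x) (v(x) = 5*((x - 1)/(x + 15)) = 5*((-1 + x)/(15 + x)) = 5*(-1 + x)/(15 + x))
u(E) = 48 (u(E) = -7*(-6) + 6 = 42 + 6 = 48)
u(v(s(5*3))) + 18079 = 48 + 18079 = 18127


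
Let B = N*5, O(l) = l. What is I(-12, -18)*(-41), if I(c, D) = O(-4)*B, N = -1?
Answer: -820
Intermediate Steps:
B = -5 (B = -1*5 = -5)
I(c, D) = 20 (I(c, D) = -4*(-5) = 20)
I(-12, -18)*(-41) = 20*(-41) = -820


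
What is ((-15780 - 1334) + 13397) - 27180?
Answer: -30897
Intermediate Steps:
((-15780 - 1334) + 13397) - 27180 = (-17114 + 13397) - 27180 = -3717 - 27180 = -30897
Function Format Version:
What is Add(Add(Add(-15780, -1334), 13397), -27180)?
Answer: -30897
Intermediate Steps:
Add(Add(Add(-15780, -1334), 13397), -27180) = Add(Add(-17114, 13397), -27180) = Add(-3717, -27180) = -30897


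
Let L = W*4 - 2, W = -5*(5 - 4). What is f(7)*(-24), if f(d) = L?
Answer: 528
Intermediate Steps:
W = -5 (W = -5*1 = -5)
L = -22 (L = -5*4 - 2 = -20 - 2 = -22)
f(d) = -22
f(7)*(-24) = -22*(-24) = 528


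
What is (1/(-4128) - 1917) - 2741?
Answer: -19228225/4128 ≈ -4658.0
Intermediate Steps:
(1/(-4128) - 1917) - 2741 = (-1/4128 - 1917) - 2741 = -7913377/4128 - 2741 = -19228225/4128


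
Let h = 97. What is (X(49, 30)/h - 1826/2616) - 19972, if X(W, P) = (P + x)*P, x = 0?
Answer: -2532878833/126876 ≈ -19963.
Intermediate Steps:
X(W, P) = P**2 (X(W, P) = (P + 0)*P = P*P = P**2)
(X(49, 30)/h - 1826/2616) - 19972 = (30**2/97 - 1826/2616) - 19972 = (900*(1/97) - 1826*1/2616) - 19972 = (900/97 - 913/1308) - 19972 = 1088639/126876 - 19972 = -2532878833/126876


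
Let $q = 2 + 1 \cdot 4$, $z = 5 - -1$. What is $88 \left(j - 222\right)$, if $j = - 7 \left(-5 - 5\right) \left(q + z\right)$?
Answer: $54384$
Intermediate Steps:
$z = 6$ ($z = 5 + 1 = 6$)
$q = 6$ ($q = 2 + 4 = 6$)
$j = 840$ ($j = - 7 \left(-5 - 5\right) \left(6 + 6\right) = \left(-7\right) \left(-10\right) 12 = 70 \cdot 12 = 840$)
$88 \left(j - 222\right) = 88 \left(840 - 222\right) = 88 \cdot 618 = 54384$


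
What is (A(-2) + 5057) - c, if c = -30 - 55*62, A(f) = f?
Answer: 8495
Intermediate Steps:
c = -3440 (c = -30 - 3410 = -3440)
(A(-2) + 5057) - c = (-2 + 5057) - 1*(-3440) = 5055 + 3440 = 8495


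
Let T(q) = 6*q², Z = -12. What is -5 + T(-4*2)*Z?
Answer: -4613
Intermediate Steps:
-5 + T(-4*2)*Z = -5 + (6*(-4*2)²)*(-12) = -5 + (6*(-8)²)*(-12) = -5 + (6*64)*(-12) = -5 + 384*(-12) = -5 - 4608 = -4613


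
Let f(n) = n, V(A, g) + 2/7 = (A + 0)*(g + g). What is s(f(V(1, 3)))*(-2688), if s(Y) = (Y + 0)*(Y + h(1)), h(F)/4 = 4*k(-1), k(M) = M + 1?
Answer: -614400/7 ≈ -87771.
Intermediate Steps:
k(M) = 1 + M
V(A, g) = -2/7 + 2*A*g (V(A, g) = -2/7 + (A + 0)*(g + g) = -2/7 + A*(2*g) = -2/7 + 2*A*g)
h(F) = 0 (h(F) = 4*(4*(1 - 1)) = 4*(4*0) = 4*0 = 0)
s(Y) = Y**2 (s(Y) = (Y + 0)*(Y + 0) = Y*Y = Y**2)
s(f(V(1, 3)))*(-2688) = (-2/7 + 2*1*3)**2*(-2688) = (-2/7 + 6)**2*(-2688) = (40/7)**2*(-2688) = (1600/49)*(-2688) = -614400/7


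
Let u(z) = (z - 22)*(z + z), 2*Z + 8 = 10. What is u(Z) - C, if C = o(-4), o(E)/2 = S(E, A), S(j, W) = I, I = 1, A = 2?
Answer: -44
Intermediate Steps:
Z = 1 (Z = -4 + (1/2)*10 = -4 + 5 = 1)
S(j, W) = 1
o(E) = 2 (o(E) = 2*1 = 2)
u(z) = 2*z*(-22 + z) (u(z) = (-22 + z)*(2*z) = 2*z*(-22 + z))
C = 2
u(Z) - C = 2*1*(-22 + 1) - 1*2 = 2*1*(-21) - 2 = -42 - 2 = -44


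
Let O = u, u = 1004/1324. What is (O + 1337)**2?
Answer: 196070068804/109561 ≈ 1.7896e+6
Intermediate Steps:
u = 251/331 (u = 1004*(1/1324) = 251/331 ≈ 0.75831)
O = 251/331 ≈ 0.75831
(O + 1337)**2 = (251/331 + 1337)**2 = (442798/331)**2 = 196070068804/109561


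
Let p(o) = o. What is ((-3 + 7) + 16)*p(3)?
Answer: 60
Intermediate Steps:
((-3 + 7) + 16)*p(3) = ((-3 + 7) + 16)*3 = (4 + 16)*3 = 20*3 = 60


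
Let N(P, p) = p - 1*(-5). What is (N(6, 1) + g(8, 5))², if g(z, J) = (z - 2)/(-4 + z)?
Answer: 225/4 ≈ 56.250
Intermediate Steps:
N(P, p) = 5 + p (N(P, p) = p + 5 = 5 + p)
g(z, J) = (-2 + z)/(-4 + z)
(N(6, 1) + g(8, 5))² = ((5 + 1) + (-2 + 8)/(-4 + 8))² = (6 + 6/4)² = (6 + (¼)*6)² = (6 + 3/2)² = (15/2)² = 225/4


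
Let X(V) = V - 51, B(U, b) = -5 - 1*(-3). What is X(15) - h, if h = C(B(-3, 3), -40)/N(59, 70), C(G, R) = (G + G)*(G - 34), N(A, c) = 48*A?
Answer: -2127/59 ≈ -36.051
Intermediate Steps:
B(U, b) = -2 (B(U, b) = -5 + 3 = -2)
C(G, R) = 2*G*(-34 + G) (C(G, R) = (2*G)*(-34 + G) = 2*G*(-34 + G))
X(V) = -51 + V
h = 3/59 (h = (2*(-2)*(-34 - 2))/((48*59)) = (2*(-2)*(-36))/2832 = 144*(1/2832) = 3/59 ≈ 0.050847)
X(15) - h = (-51 + 15) - 1*3/59 = -36 - 3/59 = -2127/59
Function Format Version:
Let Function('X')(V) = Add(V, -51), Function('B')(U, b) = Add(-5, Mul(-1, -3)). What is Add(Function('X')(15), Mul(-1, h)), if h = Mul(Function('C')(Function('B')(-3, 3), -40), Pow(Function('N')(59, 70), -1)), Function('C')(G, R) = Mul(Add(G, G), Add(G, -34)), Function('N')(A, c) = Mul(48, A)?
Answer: Rational(-2127, 59) ≈ -36.051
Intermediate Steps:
Function('B')(U, b) = -2 (Function('B')(U, b) = Add(-5, 3) = -2)
Function('C')(G, R) = Mul(2, G, Add(-34, G)) (Function('C')(G, R) = Mul(Mul(2, G), Add(-34, G)) = Mul(2, G, Add(-34, G)))
Function('X')(V) = Add(-51, V)
h = Rational(3, 59) (h = Mul(Mul(2, -2, Add(-34, -2)), Pow(Mul(48, 59), -1)) = Mul(Mul(2, -2, -36), Pow(2832, -1)) = Mul(144, Rational(1, 2832)) = Rational(3, 59) ≈ 0.050847)
Add(Function('X')(15), Mul(-1, h)) = Add(Add(-51, 15), Mul(-1, Rational(3, 59))) = Add(-36, Rational(-3, 59)) = Rational(-2127, 59)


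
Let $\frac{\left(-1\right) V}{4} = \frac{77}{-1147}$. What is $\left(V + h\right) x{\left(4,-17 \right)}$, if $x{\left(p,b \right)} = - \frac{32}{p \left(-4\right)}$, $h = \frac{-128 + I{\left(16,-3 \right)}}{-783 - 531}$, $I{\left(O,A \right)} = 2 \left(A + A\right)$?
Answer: $\frac{565292}{753579} \approx 0.75014$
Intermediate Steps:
$I{\left(O,A \right)} = 4 A$ ($I{\left(O,A \right)} = 2 \cdot 2 A = 4 A$)
$h = \frac{70}{657}$ ($h = \frac{-128 + 4 \left(-3\right)}{-783 - 531} = \frac{-128 - 12}{-1314} = \left(-140\right) \left(- \frac{1}{1314}\right) = \frac{70}{657} \approx 0.10654$)
$x{\left(p,b \right)} = \frac{8}{p}$ ($x{\left(p,b \right)} = - \frac{32}{\left(-4\right) p} = - 32 \left(- \frac{1}{4 p}\right) = \frac{8}{p}$)
$V = \frac{308}{1147}$ ($V = - 4 \frac{77}{-1147} = - 4 \cdot 77 \left(- \frac{1}{1147}\right) = \left(-4\right) \left(- \frac{77}{1147}\right) = \frac{308}{1147} \approx 0.26853$)
$\left(V + h\right) x{\left(4,-17 \right)} = \left(\frac{308}{1147} + \frac{70}{657}\right) \frac{8}{4} = \frac{282646 \cdot 8 \cdot \frac{1}{4}}{753579} = \frac{282646}{753579} \cdot 2 = \frac{565292}{753579}$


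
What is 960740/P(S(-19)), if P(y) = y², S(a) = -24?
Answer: 240185/144 ≈ 1668.0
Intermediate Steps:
960740/P(S(-19)) = 960740/((-24)²) = 960740/576 = 960740*(1/576) = 240185/144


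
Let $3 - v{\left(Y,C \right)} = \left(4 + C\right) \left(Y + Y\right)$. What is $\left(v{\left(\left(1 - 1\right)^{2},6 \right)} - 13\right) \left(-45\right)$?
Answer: $450$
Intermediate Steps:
$v{\left(Y,C \right)} = 3 - 2 Y \left(4 + C\right)$ ($v{\left(Y,C \right)} = 3 - \left(4 + C\right) \left(Y + Y\right) = 3 - \left(4 + C\right) 2 Y = 3 - 2 Y \left(4 + C\right)$)
$\left(v{\left(\left(1 - 1\right)^{2},6 \right)} - 13\right) \left(-45\right) = \left(\left(3 - 8 \left(1 - 1\right)^{2} - 12 \left(1 - 1\right)^{2}\right) - 13\right) \left(-45\right) = \left(\left(3 - 8 \cdot 0^{2} - 12 \cdot 0^{2}\right) - 13\right) \left(-45\right) = \left(\left(3 - 0 - 12 \cdot 0\right) - 13\right) \left(-45\right) = \left(\left(3 + 0 + 0\right) - 13\right) \left(-45\right) = \left(3 - 13\right) \left(-45\right) = \left(-10\right) \left(-45\right) = 450$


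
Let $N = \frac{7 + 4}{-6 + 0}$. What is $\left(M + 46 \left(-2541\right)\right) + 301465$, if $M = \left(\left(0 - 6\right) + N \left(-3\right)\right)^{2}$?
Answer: $\frac{738317}{4} \approx 1.8458 \cdot 10^{5}$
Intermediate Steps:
$N = - \frac{11}{6}$ ($N = \frac{11}{-6} = 11 \left(- \frac{1}{6}\right) = - \frac{11}{6} \approx -1.8333$)
$M = \frac{1}{4}$ ($M = \left(\left(0 - 6\right) - - \frac{11}{2}\right)^{2} = \left(\left(0 - 6\right) + \frac{11}{2}\right)^{2} = \left(-6 + \frac{11}{2}\right)^{2} = \left(- \frac{1}{2}\right)^{2} = \frac{1}{4} \approx 0.25$)
$\left(M + 46 \left(-2541\right)\right) + 301465 = \left(\frac{1}{4} + 46 \left(-2541\right)\right) + 301465 = \left(\frac{1}{4} - 116886\right) + 301465 = - \frac{467543}{4} + 301465 = \frac{738317}{4}$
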